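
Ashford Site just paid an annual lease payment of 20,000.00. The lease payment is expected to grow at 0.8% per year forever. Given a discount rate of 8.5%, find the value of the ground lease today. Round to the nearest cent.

261818.18

D₁ = D₀ × (1 + g) = 20,000.00 × 1.008 = 20,160.0000
Growing perpetuity: P = D₁ / (r − g) = 20,160.0000 / (0.085 − 0.008) = 261,818.18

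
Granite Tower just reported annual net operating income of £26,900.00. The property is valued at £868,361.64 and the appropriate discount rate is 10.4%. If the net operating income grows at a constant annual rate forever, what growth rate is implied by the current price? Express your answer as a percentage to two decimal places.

7.08%

P = D₀(1+g)/(r−g) ⇒ P(r−g) = D₀(1+g) ⇒ g(P+D₀) = P·r − D₀
g = (P·r − D₀)/(P + D₀) = (£868,361.64×0.104 − £26,900.00) / (£868,361.64 + £26,900.00) = 0.070828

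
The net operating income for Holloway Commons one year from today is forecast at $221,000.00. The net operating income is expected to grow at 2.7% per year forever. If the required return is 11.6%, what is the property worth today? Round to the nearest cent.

$2483146.07

Growing perpetuity: P = D₁ / (r − g) = $221,000.0000 / (0.116 − 0.027) = $2,483,146.07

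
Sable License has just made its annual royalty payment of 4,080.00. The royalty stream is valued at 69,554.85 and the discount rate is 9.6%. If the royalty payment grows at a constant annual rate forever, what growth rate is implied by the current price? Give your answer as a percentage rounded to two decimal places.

P = D₀(1+g)/(r−g) ⇒ P(r−g) = D₀(1+g) ⇒ g(P+D₀) = P·r − D₀
g = (P·r − D₀)/(P + D₀) = (69,554.85×0.096 − 4,080.00) / (69,554.85 + 4,080.00) = 0.035272

3.53%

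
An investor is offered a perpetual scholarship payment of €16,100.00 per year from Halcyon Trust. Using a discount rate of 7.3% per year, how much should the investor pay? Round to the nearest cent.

€220547.95

Level perpetuity: PV = C / r = €16,100.00 / 0.073 = €220,547.95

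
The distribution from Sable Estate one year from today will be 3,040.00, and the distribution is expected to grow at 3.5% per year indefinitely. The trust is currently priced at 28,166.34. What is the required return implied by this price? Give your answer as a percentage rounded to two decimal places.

14.29%

P = D₁/(r − g) ⇒ r = D₁/P + g = 3,040.0000/28,166.34 + 0.035 = 0.107930 + 0.035 = 0.142930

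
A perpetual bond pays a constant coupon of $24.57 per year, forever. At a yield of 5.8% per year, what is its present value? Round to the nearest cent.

$423.62

Level perpetuity: PV = C / r = $24.57 / 0.058 = $423.62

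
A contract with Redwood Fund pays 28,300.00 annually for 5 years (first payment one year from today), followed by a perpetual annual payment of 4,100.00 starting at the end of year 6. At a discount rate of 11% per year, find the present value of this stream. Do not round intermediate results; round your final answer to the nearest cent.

PV of 5-year annuity: 28,300.00 × [1 − (1+0.11)^−5] / 0.11 = 104593.88560
Perpetuity value at year 5: 4,100.00 / 0.11 = 37272.72727
PV of perpetuity: 37272.72727 / (1+0.11)^5 = 22119.54950
Total PV = 104593.88560 + 22119.54950 = 126713.43510

126713.44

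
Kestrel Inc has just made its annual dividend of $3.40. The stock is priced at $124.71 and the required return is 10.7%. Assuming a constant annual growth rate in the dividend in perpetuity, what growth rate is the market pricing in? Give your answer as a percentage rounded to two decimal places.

7.76%

P = D₀(1+g)/(r−g) ⇒ P(r−g) = D₀(1+g) ⇒ g(P+D₀) = P·r − D₀
g = (P·r − D₀)/(P + D₀) = ($124.71×0.107 − $3.40) / ($124.71 + $3.40) = 0.077621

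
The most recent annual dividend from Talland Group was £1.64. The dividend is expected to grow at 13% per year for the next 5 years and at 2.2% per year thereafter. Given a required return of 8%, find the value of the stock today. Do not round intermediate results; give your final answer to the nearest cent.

D_1 = 1.85320
D_2 = 2.09412
D_3 = 2.36635
D_4 = 2.67398
D_5 = 3.02159
Terminal value at year 5: TV = D_5×(1+g_2)/(r−g_2) = 3.08807/0.058 = 53.24256
P_0 = D_1/(1+r)^1 + D_2/(1+r)^2 + D_3/(1+r)^3 + D_4/(1+r)^4 + D_5/(1+r)^5 + TV/(1+r)^5
    = 1.71593 + 1.79537 + 1.87849 + 1.96545 + 2.05645 + 36.23599 = 45.64767

£45.65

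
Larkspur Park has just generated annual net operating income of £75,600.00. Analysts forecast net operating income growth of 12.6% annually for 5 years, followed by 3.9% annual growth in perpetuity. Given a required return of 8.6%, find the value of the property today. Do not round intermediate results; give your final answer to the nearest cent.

£2424421.80

D_1 = 85125.60000
D_2 = 95851.42560
D_3 = 107928.70523
D_4 = 121527.72208
D_5 = 136840.21507
Terminal value at year 5: TV = D_5×(1+g_2)/(r−g_2) = 142176.98345/0.047 = 3025042.20115
P_0 = D_1/(1+r)^1 + D_2/(1+r)^2 + D_3/(1+r)^3 + D_4/(1+r)^4 + D_5/(1+r)^5 + TV/(1+r)^5
    = 78384.53039 + 81271.62175 + 84265.05164 + 87368.73679 + 90586.73814 + 2002545.12617 = 2424421.80487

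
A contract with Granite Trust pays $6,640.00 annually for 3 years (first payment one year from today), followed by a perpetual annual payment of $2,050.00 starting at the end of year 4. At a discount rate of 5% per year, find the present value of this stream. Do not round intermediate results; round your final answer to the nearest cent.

PV of 3-year annuity: $6,640.00 × [1 − (1+0.05)^−3] / 0.05 = 18082.36692
Perpetuity value at year 3: $2,050.00 / 0.05 = 41000.00000
PV of perpetuity: 41000.00000 / (1+0.05)^3 = 35417.34154
Total PV = 18082.36692 + 35417.34154 = 53499.70845

$53499.71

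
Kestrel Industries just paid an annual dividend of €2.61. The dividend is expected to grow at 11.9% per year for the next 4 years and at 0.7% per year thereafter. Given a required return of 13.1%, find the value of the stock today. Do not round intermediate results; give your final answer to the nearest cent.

D_1 = 2.92059
D_2 = 3.26814
D_3 = 3.65705
D_4 = 4.09224
Terminal value at year 4: TV = D_4×(1+g_2)/(r−g_2) = 4.12088/0.124 = 33.23293
P_0 = D_1/(1+r)^1 + D_2/(1+r)^2 + D_3/(1+r)^3 + D_4/(1+r)^4 + TV/(1+r)^4
    = 2.58231 + 2.55491 + 2.52780 + 2.50098 + 20.31039 = 30.47639

€30.48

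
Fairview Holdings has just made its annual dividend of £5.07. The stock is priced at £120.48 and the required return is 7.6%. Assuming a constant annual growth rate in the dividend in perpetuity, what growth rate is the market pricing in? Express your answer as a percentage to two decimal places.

3.25%

P = D₀(1+g)/(r−g) ⇒ P(r−g) = D₀(1+g) ⇒ g(P+D₀) = P·r − D₀
g = (P·r − D₀)/(P + D₀) = (£120.48×0.076 − £5.07) / (£120.48 + £5.07) = 0.032549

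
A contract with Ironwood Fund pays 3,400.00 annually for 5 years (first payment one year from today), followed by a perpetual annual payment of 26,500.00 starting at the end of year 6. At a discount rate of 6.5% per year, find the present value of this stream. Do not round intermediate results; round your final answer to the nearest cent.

311696.11

PV of 5-year annuity: 3,400.00 × [1 − (1+0.065)^−5] / 0.065 = 14129.31009
Perpetuity value at year 5: 26,500.00 / 0.065 = 407692.30769
PV of perpetuity: 407692.30769 / (1+0.065)^5 = 297566.80258
Total PV = 14129.31009 + 297566.80258 = 311696.11267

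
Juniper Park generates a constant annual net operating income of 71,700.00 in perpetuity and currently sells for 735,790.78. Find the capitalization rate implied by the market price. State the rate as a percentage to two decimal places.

P = C/r ⇒ r = C/P = 71,700.00/735,790.78 = 0.097446

9.74%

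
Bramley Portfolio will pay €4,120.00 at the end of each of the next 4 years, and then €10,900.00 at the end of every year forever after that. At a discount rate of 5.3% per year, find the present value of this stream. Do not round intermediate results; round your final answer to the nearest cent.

PV of 4-year annuity: €4,120.00 × [1 − (1+0.053)^−4] / 0.053 = 14508.07951
Perpetuity value at year 4: €10,900.00 / 0.053 = 205660.37736
PV of perpetuity: 205660.37736 / (1+0.053)^4 = 167277.35147
Total PV = 14508.07951 + 167277.35147 = 181785.43098

€181785.43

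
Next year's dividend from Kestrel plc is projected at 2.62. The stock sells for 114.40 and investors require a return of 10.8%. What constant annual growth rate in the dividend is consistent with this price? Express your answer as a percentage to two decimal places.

P = D₁/(r−g) ⇒ g = r − D₁/P = 0.108 − 2.62/114.40 = 0.085098

8.51%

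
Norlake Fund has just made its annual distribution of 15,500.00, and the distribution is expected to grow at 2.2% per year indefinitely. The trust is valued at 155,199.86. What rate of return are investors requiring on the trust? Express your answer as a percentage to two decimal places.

12.41%

D₁ = 15,500.00 × 1.022 = 15,841.0000
P = D₁/(r − g) ⇒ r = D₁/P + g = 15,841.0000/155,199.86 + 0.022 = 0.102068 + 0.022 = 0.124068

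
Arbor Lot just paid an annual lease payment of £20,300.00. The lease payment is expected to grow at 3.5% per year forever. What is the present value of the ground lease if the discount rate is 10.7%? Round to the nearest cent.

D₁ = D₀ × (1 + g) = £20,300.00 × 1.035 = £21,010.5000
Growing perpetuity: P = D₁ / (r − g) = £21,010.5000 / (0.107 − 0.035) = £291,812.50

£291812.50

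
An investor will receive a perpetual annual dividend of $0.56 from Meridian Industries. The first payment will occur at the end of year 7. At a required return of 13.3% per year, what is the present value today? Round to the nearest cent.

$1.99

Value at end of year 6: C / r = $0.56 / 0.133 = $4.2105
Discount to today: PV = $4.2105 / (1 + 0.133)^6 = $4.2105 / 2.115336 = $1.99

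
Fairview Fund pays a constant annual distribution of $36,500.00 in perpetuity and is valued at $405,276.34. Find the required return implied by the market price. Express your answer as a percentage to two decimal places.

P = C/r ⇒ r = C/P = $36,500.00/$405,276.34 = 0.090062

9.01%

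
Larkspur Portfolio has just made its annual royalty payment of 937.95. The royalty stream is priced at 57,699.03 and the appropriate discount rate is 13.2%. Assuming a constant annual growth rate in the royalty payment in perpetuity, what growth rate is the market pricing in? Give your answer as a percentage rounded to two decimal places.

11.39%

P = D₀(1+g)/(r−g) ⇒ P(r−g) = D₀(1+g) ⇒ g(P+D₀) = P·r − D₀
g = (P·r − D₀)/(P + D₀) = (57,699.03×0.132 − 937.95) / (57,699.03 + 937.95) = 0.113893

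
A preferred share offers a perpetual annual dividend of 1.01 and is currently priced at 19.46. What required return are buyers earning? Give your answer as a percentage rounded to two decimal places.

5.19%

P = C/r ⇒ r = C/P = 1.01/19.46 = 0.051901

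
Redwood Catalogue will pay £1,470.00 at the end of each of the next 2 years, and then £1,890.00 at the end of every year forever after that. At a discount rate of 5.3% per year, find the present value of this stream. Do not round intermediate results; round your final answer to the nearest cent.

PV of 2-year annuity: £1,470.00 × [1 − (1+0.053)^−2] / 0.053 = 2721.75821
Perpetuity value at year 2: £1,890.00 / 0.053 = 35660.37736
PV of perpetuity: 35660.37736 / (1+0.053)^2 = 32160.97394
Total PV = 2721.75821 + 32160.97394 = 34882.73216

£34882.73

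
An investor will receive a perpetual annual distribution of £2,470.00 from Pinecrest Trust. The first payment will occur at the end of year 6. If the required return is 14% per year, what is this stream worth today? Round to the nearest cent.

£9163.15

Value at end of year 5: C / r = £2,470.00 / 0.14 = £17,642.8571
Discount to today: PV = £17,642.8571 / (1 + 0.14)^5 = £17,642.8571 / 1.925415 = £9,163.15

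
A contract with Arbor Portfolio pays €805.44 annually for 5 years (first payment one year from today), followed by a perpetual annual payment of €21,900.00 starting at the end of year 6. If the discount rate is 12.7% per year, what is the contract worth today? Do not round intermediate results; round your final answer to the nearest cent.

€97700.17

PV of 5-year annuity: €805.44 × [1 − (1+0.127)^−5] / 0.127 = 2853.77885
Perpetuity value at year 5: €21,900.00 / 0.127 = 172440.94488
PV of perpetuity: 172440.94488 / (1+0.127)^5 = 94846.39175
Total PV = 2853.77885 + 94846.39175 = 97700.17061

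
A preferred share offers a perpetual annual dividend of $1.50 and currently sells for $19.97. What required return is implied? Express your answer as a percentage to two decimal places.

7.51%

P = C/r ⇒ r = C/P = $1.50/$19.97 = 0.075113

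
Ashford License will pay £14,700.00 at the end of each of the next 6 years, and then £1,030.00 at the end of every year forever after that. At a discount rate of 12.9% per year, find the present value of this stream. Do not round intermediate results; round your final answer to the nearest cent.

PV of 6-year annuity: £14,700.00 × [1 − (1+0.129)^−6] / 0.129 = 58927.99149
Perpetuity value at year 6: £1,030.00 / 0.129 = 7984.49612
PV of perpetuity: 7984.49612 / (1+0.129)^6 = 3855.52801
Total PV = 58927.99149 + 3855.52801 = 62783.51951

£62783.52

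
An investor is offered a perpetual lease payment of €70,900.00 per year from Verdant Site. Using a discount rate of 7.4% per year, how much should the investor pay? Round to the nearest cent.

€958108.11

Level perpetuity: PV = C / r = €70,900.00 / 0.074 = €958,108.11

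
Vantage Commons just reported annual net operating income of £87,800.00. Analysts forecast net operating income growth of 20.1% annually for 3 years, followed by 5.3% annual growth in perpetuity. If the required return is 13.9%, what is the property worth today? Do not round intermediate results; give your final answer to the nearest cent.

£1553454.69

D_1 = 105447.80000
D_2 = 126642.80780
D_3 = 152098.01217
Terminal value at year 3: TV = D_3×(1+g_2)/(r−g_2) = 160159.20681/0.086 = 1862316.35829
P_0 = D_1/(1+r)^1 + D_2/(1+r)^2 + D_3/(1+r)^3 + TV/(1+r)^3
    = 92579.28007 + 97618.71410 + 102932.46325 + 1260324.23023 = 1553454.68765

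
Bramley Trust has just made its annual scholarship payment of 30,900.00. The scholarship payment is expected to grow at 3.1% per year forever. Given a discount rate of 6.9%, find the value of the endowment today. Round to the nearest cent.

838365.79

D₁ = D₀ × (1 + g) = 30,900.00 × 1.031 = 31,857.9000
Growing perpetuity: P = D₁ / (r − g) = 31,857.9000 / (0.069 − 0.031) = 838,365.79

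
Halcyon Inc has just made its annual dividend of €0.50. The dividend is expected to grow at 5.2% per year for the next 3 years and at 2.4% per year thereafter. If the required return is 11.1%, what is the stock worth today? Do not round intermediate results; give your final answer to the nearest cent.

D_1 = 0.52600
D_2 = 0.55335
D_3 = 0.58213
Terminal value at year 3: TV = D_3×(1+g_2)/(r−g_2) = 0.59610/0.087 = 6.85169
P_0 = D_1/(1+r)^1 + D_2/(1+r)^2 + D_3/(1+r)^3 + TV/(1+r)^3
    = 0.47345 + 0.44830 + 0.42450 + 4.99638 = 6.34263

€6.34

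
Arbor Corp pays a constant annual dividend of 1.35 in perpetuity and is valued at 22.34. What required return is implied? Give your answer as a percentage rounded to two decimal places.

P = C/r ⇒ r = C/P = 1.35/22.34 = 0.060430

6.04%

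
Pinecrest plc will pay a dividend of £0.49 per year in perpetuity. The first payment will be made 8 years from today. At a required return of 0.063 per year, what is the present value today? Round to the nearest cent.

Value at end of year 7: C / r = £0.49 / 0.063 = £7.7778
Discount to today: PV = £7.7778 / (1 + 0.063)^7 = £7.7778 / 1.533673 = £5.07

£5.07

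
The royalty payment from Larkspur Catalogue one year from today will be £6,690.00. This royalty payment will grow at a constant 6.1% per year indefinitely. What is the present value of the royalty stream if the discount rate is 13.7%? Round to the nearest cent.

£88026.32

Growing perpetuity: P = D₁ / (r − g) = £6,690.0000 / (0.137 − 0.061) = £88,026.32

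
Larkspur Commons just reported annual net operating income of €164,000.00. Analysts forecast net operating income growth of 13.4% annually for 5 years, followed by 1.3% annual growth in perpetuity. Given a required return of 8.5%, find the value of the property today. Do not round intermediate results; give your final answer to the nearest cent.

€3815663.26

D_1 = 185976.00000
D_2 = 210896.78400
D_3 = 239156.95306
D_4 = 271203.98477
D_5 = 307545.31872
Terminal value at year 5: TV = D_5×(1+g_2)/(r−g_2) = 311543.40787/0.072 = 4326991.77594
P_0 = D_1/(1+r)^1 + D_2/(1+r)^2 + D_3/(1+r)^3 + D_4/(1+r)^4 + D_5/(1+r)^5 + TV/(1+r)^5
    = 171406.45161 + 179147.38814 + 187237.91534 + 195693.82120 + 204531.60667 + 2877646.07719 = 3815663.26016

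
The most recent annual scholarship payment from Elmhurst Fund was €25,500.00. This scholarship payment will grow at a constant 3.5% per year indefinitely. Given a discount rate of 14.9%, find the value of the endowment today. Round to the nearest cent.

€231513.16

D₁ = D₀ × (1 + g) = €25,500.00 × 1.035 = €26,392.5000
Growing perpetuity: P = D₁ / (r − g) = €26,392.5000 / (0.149 − 0.035) = €231,513.16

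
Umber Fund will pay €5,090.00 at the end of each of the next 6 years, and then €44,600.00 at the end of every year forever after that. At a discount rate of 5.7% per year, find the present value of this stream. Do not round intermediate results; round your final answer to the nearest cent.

PV of 6-year annuity: €5,090.00 × [1 − (1+0.057)^−6] / 0.057 = 25266.84482
Perpetuity value at year 6: €44,600.00 / 0.057 = 782456.14035
PV of perpetuity: 782456.14035 / (1+0.057)^6 = 561060.99710
Total PV = 25266.84482 + 561060.99710 = 586327.84192

€586327.84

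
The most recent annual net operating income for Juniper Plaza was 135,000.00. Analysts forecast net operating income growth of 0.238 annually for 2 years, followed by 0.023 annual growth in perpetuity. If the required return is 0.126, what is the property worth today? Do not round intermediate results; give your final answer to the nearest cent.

1932446.93

D_1 = 167130.00000
D_2 = 206906.94000
Terminal value at year 2: TV = D_2×(1+g_2)/(r−g_2) = 211665.79962/0.103 = 2055007.76330
P_0 = D_1/(1+r)^1 + D_2/(1+r)^2 + TV/(1+r)^2
    = 148428.06394 + 163191.77901 + 1620827.08664 = 1932446.92959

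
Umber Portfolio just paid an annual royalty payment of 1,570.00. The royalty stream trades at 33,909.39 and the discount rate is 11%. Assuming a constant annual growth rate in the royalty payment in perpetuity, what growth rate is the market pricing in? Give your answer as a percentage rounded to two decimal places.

6.09%

P = D₀(1+g)/(r−g) ⇒ P(r−g) = D₀(1+g) ⇒ g(P+D₀) = P·r − D₀
g = (P·r − D₀)/(P + D₀) = (33,909.39×0.11 − 1,570.00) / (33,909.39 + 1,570.00) = 0.060881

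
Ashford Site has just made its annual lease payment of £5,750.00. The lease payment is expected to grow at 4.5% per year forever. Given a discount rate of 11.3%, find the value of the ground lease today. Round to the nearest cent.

£88363.97

D₁ = D₀ × (1 + g) = £5,750.00 × 1.045 = £6,008.7500
Growing perpetuity: P = D₁ / (r − g) = £6,008.7500 / (0.113 − 0.045) = £88,363.97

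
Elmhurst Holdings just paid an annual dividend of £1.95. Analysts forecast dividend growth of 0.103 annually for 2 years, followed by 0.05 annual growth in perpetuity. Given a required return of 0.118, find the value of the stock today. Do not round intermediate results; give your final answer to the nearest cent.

£33.13

D_1 = 2.15085
D_2 = 2.37239
Terminal value at year 2: TV = D_2×(1+g_2)/(r−g_2) = 2.49101/0.068 = 36.63245
P_0 = D_1/(1+r)^1 + D_2/(1+r)^2 + TV/(1+r)^2
    = 1.92384 + 1.89803 + 29.30775 = 33.12961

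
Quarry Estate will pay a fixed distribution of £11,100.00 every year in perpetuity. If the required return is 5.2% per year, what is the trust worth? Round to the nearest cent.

£213461.54

Level perpetuity: PV = C / r = £11,100.00 / 0.052 = £213,461.54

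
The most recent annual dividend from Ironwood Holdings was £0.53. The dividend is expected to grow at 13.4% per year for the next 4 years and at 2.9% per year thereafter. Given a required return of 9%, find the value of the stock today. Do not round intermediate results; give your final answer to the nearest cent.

D_1 = 0.60102
D_2 = 0.68156
D_3 = 0.77289
D_4 = 0.87645
Terminal value at year 4: TV = D_4×(1+g_2)/(r−g_2) = 0.90187/0.061 = 14.78474
P_0 = D_1/(1+r)^1 + D_2/(1+r)^2 + D_3/(1+r)^3 + D_4/(1+r)^4 + TV/(1+r)^4
    = 0.55139 + 0.57365 + 0.59681 + 0.62090 + 10.47388 = 12.81664

£12.82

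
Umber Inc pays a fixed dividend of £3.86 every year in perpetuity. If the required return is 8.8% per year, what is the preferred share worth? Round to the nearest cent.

£43.86

Level perpetuity: PV = C / r = £3.86 / 0.088 = £43.86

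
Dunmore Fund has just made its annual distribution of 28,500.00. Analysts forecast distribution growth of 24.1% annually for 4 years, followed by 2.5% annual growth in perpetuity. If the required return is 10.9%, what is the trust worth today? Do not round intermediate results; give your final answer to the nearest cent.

D_1 = 35368.50000
D_2 = 43892.30850
D_3 = 54470.35485
D_4 = 67597.71037
Terminal value at year 4: TV = D_4×(1+g_2)/(r−g_2) = 69287.65313/0.084 = 824853.01341
P_0 = D_1/(1+r)^1 + D_2/(1+r)^2 + D_3/(1+r)^3 + D_4/(1+r)^4 + TV/(1+r)^4
    = 31892.24527 + 35688.25642 + 39936.09218 + 44689.53146 + 545318.68747 = 697524.81280

697524.81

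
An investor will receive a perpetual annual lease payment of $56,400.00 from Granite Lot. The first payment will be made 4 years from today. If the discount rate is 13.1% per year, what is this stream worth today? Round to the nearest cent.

Value at end of year 3: C / r = $56,400.00 / 0.131 = $430,534.3511
Discount to today: PV = $430,534.3511 / (1 + 0.131)^3 = $430,534.3511 / 1.446731 = $297,591.14

$297591.14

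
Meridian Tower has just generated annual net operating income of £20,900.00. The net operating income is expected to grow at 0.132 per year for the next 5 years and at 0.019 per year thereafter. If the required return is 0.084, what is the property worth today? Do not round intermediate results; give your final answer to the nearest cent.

£526134.04

D_1 = 23658.80000
D_2 = 26781.76160
D_3 = 30316.95413
D_4 = 34318.79208
D_5 = 38848.87263
Terminal value at year 5: TV = D_5×(1+g_2)/(r−g_2) = 39587.00121/0.065 = 609030.78786
P_0 = D_1/(1+r)^1 + D_2/(1+r)^2 + D_3/(1+r)^3 + D_4/(1+r)^4 + D_5/(1+r)^5 + TV/(1+r)^5
    = 21825.46125 + 22791.90234 + 23801.13787 + 24855.06280 + 25955.65598 + 406904.82224 = 526134.04249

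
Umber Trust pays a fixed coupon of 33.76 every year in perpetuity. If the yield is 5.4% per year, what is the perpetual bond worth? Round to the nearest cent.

Level perpetuity: PV = C / r = 33.76 / 0.054 = 625.19

625.19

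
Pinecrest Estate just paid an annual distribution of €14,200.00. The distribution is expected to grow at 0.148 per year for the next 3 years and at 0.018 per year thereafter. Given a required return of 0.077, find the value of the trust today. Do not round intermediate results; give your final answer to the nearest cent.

€345198.46

D_1 = 16301.60000
D_2 = 18714.23680
D_3 = 21483.94385
Terminal value at year 3: TV = D_3×(1+g_2)/(r−g_2) = 21870.65484/0.059 = 370689.06501
P_0 = D_1/(1+r)^1 + D_2/(1+r)^2 + D_3/(1+r)^3 + TV/(1+r)^3
    = 15136.11885 + 16133.95027 + 17197.56259 + 296730.82567 = 345198.45737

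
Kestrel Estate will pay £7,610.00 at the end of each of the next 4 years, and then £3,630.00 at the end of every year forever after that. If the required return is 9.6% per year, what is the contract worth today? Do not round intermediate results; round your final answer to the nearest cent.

PV of 4-year annuity: £7,610.00 × [1 − (1+0.096)^−4] / 0.096 = 24333.04052
Perpetuity value at year 4: £3,630.00 / 0.096 = 37812.50000
PV of perpetuity: 37812.50000 / (1+0.096)^4 = 26205.54374
Total PV = 24333.04052 + 26205.54374 = 50538.58427

£50538.58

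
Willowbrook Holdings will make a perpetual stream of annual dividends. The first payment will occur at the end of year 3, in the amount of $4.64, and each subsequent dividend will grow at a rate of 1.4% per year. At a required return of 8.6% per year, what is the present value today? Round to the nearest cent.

Value at end of year 2: C₁ / (r − g) = $4.64 / (0.086 − 0.014) = $64.4444
Discount to today: PV = $64.4444 / (1 + 0.086)^2 = $64.4444 / 1.179396 = $54.64

$54.64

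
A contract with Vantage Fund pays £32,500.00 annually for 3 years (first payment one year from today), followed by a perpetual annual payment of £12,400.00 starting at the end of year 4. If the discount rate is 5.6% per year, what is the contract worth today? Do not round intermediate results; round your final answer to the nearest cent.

PV of 3-year annuity: £32,500.00 × [1 − (1+0.056)^−3] / 0.056 = 87519.83180
Perpetuity value at year 3: £12,400.00 / 0.056 = 221428.57143
PV of perpetuity: 221428.57143 / (1+0.056)^3 = 188036.38945
Total PV = 87519.83180 + 188036.38945 = 275556.22125

£275556.22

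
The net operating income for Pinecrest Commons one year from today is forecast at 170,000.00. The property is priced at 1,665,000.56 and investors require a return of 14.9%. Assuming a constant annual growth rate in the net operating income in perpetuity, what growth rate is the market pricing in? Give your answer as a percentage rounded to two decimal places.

4.69%

P = D₁/(r−g) ⇒ g = r − D₁/P = 0.149 − 170,000.00/1,665,000.56 = 0.046898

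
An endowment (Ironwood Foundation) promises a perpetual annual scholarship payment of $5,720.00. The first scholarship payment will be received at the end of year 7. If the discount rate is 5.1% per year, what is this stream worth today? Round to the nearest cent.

$83216.52

Value at end of year 6: C / r = $5,720.00 / 0.051 = $112,156.8627
Discount to today: PV = $112,156.8627 / (1 + 0.051)^6 = $112,156.8627 / 1.347772 = $83,216.52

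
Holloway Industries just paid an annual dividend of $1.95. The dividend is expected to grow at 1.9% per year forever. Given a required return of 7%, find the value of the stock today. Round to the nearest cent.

$38.96

D₁ = D₀ × (1 + g) = $1.95 × 1.019 = $1.9871
Growing perpetuity: P = D₁ / (r − g) = $1.9871 / (0.07 − 0.019) = $38.96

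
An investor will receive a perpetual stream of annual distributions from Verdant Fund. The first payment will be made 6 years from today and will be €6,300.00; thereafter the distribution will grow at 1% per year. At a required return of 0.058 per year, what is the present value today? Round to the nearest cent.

Value at end of year 5: C₁ / (r − g) = €6,300.00 / (0.058 − 0.01) = €131,250.0000
Discount to today: PV = €131,250.0000 / (1 + 0.058)^5 = €131,250.0000 / 1.325648 = €99,008.16

€99008.16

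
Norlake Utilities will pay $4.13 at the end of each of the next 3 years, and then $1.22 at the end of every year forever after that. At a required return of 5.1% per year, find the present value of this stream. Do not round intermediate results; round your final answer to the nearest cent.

$31.83

PV of 3-year annuity: $4.13 × [1 − (1+0.051)^−3] / 0.051 = 11.22597
Perpetuity value at year 3: $1.22 / 0.051 = 23.92157
PV of perpetuity: 23.92157 / (1+0.051)^3 = 20.60542
Total PV = 11.22597 + 20.60542 = 31.83139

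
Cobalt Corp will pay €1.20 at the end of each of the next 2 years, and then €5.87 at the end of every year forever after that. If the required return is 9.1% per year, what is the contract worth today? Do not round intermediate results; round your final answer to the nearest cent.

€56.30

PV of 2-year annuity: €1.20 × [1 − (1+0.091)^−2] / 0.091 = 2.10807
Perpetuity value at year 2: €5.87 / 0.091 = 64.50549
PV of perpetuity: 64.50549 / (1+0.091)^2 = 54.19350
Total PV = 2.10807 + 54.19350 = 56.30157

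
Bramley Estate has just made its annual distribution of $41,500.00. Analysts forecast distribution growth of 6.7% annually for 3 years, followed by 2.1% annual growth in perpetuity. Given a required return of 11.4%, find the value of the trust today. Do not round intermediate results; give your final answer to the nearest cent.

D_1 = 44280.50000
D_2 = 47247.29350
D_3 = 50412.86216
Terminal value at year 3: TV = D_3×(1+g_2)/(r−g_2) = 51471.53227/0.093 = 553457.33624
P_0 = D_1/(1+r)^1 + D_2/(1+r)^2 + D_3/(1+r)^3 + TV/(1+r)^3
    = 39749.10233 + 38072.07557 + 36465.80309 + 400339.62313 = 514626.60413

$514626.60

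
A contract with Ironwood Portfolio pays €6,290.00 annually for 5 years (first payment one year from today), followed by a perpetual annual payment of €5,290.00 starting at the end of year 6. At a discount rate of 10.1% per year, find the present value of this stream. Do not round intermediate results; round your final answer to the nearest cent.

€56157.36

PV of 5-year annuity: €6,290.00 × [1 − (1+0.101)^−5] / 0.101 = 23783.26009
Perpetuity value at year 5: €5,290.00 / 0.101 = 52376.23762
PV of perpetuity: 52376.23762 / (1+0.101)^5 = 32374.09996
Total PV = 23783.26009 + 32374.09996 = 56157.36005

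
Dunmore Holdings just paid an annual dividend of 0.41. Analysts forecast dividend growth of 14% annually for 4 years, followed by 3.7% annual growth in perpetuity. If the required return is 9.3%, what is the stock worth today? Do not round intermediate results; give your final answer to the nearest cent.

10.81

D_1 = 0.46740
D_2 = 0.53284
D_3 = 0.60743
D_4 = 0.69247
Terminal value at year 4: TV = D_4×(1+g_2)/(r−g_2) = 0.71810/0.056 = 12.82313
P_0 = D_1/(1+r)^1 + D_2/(1+r)^2 + D_3/(1+r)^3 + D_4/(1+r)^4 + TV/(1+r)^4
    = 0.42763 + 0.44602 + 0.46520 + 0.48520 + 8.98490 = 10.80895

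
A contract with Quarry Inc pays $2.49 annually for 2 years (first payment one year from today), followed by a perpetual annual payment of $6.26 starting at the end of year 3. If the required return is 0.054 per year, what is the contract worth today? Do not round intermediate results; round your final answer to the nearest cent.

PV of 2-year annuity: $2.49 × [1 − (1+0.054)^−2] / 0.054 = 4.60382
Perpetuity value at year 2: $6.26 / 0.054 = 115.92593
PV of perpetuity: 115.92593 / (1+0.054)^2 = 104.35166
Total PV = 4.60382 + 104.35166 = 108.95548

$108.96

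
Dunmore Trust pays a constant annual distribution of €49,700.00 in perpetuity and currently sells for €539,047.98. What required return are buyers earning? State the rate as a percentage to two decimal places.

9.22%

P = C/r ⇒ r = C/P = €49,700.00/€539,047.98 = 0.092200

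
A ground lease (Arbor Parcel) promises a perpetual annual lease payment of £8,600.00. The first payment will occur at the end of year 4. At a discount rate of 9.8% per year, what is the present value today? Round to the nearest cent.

Value at end of year 3: C / r = £8,600.00 / 0.098 = £87,755.1020
Discount to today: PV = £87,755.1020 / (1 + 0.098)^3 = £87,755.1020 / 1.323753 = £66,292.65

£66292.65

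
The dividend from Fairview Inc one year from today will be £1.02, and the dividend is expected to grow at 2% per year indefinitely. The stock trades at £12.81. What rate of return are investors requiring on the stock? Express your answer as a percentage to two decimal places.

9.96%

P = D₁/(r − g) ⇒ r = D₁/P + g = £1.0200/£12.81 + 0.02 = 0.079625 + 0.02 = 0.099625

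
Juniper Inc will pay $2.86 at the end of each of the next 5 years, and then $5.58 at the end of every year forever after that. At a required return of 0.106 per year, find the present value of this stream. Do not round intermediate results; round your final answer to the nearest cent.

$42.49

PV of 5-year annuity: $2.86 × [1 − (1+0.106)^−5] / 0.106 = 10.67749
Perpetuity value at year 5: $5.58 / 0.106 = 52.64151
PV of perpetuity: 52.64151 / (1+0.106)^5 = 31.80920
Total PV = 10.67749 + 31.80920 = 42.48669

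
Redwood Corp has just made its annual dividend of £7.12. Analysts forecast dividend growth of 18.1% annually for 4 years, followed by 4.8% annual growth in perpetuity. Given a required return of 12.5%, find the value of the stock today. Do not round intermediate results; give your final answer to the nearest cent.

£149.90

D_1 = 8.40872
D_2 = 9.93070
D_3 = 11.72815
D_4 = 13.85095
Terminal value at year 4: TV = D_4×(1+g_2)/(r−g_2) = 14.51580/0.077 = 188.51684
P_0 = D_1/(1+r)^1 + D_2/(1+r)^2 + D_3/(1+r)^3 + D_4/(1+r)^4 + TV/(1+r)^4
    = 7.47442 + 7.84648 + 8.23706 + 8.64708 + 117.69013 = 149.89517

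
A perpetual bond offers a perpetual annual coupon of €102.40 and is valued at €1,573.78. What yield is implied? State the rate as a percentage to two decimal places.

6.51%

P = C/r ⇒ r = C/P = €102.40/€1,573.78 = 0.065066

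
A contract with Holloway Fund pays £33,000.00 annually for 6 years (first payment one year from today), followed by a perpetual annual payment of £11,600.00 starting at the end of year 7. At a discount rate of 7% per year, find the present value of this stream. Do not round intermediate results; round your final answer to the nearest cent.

£267718.23

PV of 6-year annuity: £33,000.00 × [1 − (1+0.07)^−6] / 0.07 = 157295.80877
Perpetuity value at year 6: £11,600.00 / 0.07 = 165714.28571
PV of perpetuity: 165714.28571 / (1+0.07)^6 = 110422.42566
Total PV = 157295.80877 + 110422.42566 = 267718.23443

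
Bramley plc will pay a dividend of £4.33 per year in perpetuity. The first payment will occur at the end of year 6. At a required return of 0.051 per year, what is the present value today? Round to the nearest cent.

£66.21

Value at end of year 5: C / r = £4.33 / 0.051 = £84.9020
Discount to today: PV = £84.9020 / (1 + 0.051)^5 = £84.9020 / 1.282371 = £66.21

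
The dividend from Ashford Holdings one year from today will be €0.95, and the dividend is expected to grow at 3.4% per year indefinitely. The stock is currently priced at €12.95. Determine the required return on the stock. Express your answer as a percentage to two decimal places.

P = D₁/(r − g) ⇒ r = D₁/P + g = €0.9500/€12.95 + 0.034 = 0.073359 + 0.034 = 0.107359

10.74%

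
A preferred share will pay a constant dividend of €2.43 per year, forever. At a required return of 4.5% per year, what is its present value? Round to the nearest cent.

€54.00

Level perpetuity: PV = C / r = €2.43 / 0.045 = €54.00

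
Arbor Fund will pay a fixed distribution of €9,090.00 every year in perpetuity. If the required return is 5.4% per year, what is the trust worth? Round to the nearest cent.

€168333.33

Level perpetuity: PV = C / r = €9,090.00 / 0.054 = €168,333.33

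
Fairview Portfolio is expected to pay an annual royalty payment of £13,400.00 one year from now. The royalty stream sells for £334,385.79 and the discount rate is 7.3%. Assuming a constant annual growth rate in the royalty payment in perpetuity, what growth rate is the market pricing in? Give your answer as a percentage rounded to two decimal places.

P = D₁/(r−g) ⇒ g = r − D₁/P = 0.073 − £13,400.00/£334,385.79 = 0.032927

3.29%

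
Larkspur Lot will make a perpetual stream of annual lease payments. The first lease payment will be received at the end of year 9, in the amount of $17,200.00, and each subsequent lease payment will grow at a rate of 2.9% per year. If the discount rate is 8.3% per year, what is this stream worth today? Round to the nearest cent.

Value at end of year 8: C₁ / (r − g) = $17,200.00 / (0.083 − 0.029) = $318,518.5185
Discount to today: PV = $318,518.5185 / (1 + 0.083)^8 = $318,518.5185 / 1.892464 = $168,308.88

$168308.88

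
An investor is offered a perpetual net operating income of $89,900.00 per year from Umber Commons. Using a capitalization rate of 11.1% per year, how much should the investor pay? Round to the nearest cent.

$809909.91

Level perpetuity: PV = C / r = $89,900.00 / 0.111 = $809,909.91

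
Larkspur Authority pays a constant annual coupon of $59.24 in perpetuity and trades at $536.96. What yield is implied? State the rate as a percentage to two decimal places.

11.03%

P = C/r ⇒ r = C/P = $59.24/$536.96 = 0.110325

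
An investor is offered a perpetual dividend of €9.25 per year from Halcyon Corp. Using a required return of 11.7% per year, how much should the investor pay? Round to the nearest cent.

Level perpetuity: PV = C / r = €9.25 / 0.117 = €79.06

€79.06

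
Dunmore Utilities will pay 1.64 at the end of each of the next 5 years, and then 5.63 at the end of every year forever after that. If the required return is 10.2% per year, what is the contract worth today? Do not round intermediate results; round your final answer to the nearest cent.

40.15

PV of 5-year annuity: 1.64 × [1 − (1+0.102)^−5] / 0.102 = 6.18526
Perpetuity value at year 5: 5.63 / 0.102 = 55.19608
PV of perpetuity: 55.19608 / (1+0.102)^5 = 33.96255
Total PV = 6.18526 + 33.96255 = 40.14780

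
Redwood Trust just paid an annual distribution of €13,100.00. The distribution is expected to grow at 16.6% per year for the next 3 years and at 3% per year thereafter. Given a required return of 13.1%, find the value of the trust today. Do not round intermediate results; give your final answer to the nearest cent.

D_1 = 15274.60000
D_2 = 17810.18360
D_3 = 20766.67408
Terminal value at year 3: TV = D_3×(1+g_2)/(r−g_2) = 21389.67430/0.101 = 211778.95346
P_0 = D_1/(1+r)^1 + D_2/(1+r)^2 + D_3/(1+r)^3 + TV/(1+r)^3
    = 13505.39346 + 13923.33225 + 14354.20460 + 146384.46273 = 188167.39303

€188167.39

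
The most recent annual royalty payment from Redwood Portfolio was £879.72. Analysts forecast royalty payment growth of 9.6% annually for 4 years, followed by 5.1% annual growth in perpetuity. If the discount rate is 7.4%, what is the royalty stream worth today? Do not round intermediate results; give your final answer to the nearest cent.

D_1 = 964.17312
D_2 = 1056.73374
D_3 = 1158.18018
D_4 = 1269.36548
Terminal value at year 4: TV = D_4×(1+g_2)/(r−g_2) = 1334.10311/0.023 = 58004.48326
P_0 = D_1/(1+r)^1 + D_2/(1+r)^2 + D_3/(1+r)^3 + D_4/(1+r)^4 + TV/(1+r)^4
    = 897.74034 + 916.12980 + 934.89596 + 954.04653 + 43595.77843 = 47298.59106

£47298.59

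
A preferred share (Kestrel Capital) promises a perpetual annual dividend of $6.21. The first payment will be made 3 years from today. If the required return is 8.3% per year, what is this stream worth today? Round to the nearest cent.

Value at end of year 2: C / r = $6.21 / 0.083 = $74.8193
Discount to today: PV = $74.8193 / (1 + 0.083)^2 = $74.8193 / 1.172889 = $63.79

$63.79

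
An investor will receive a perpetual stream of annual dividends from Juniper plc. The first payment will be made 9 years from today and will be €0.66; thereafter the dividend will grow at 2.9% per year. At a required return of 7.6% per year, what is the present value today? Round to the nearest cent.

€7.82

Value at end of year 8: C₁ / (r − g) = €0.66 / (0.076 − 0.029) = €14.0426
Discount to today: PV = €14.0426 / (1 + 0.076)^8 = €14.0426 / 1.796794 = €7.82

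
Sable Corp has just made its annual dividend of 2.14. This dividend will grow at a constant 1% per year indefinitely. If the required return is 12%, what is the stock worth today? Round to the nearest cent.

19.65

D₁ = D₀ × (1 + g) = 2.14 × 1.01 = 2.1614
Growing perpetuity: P = D₁ / (r − g) = 2.1614 / (0.12 − 0.01) = 19.65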